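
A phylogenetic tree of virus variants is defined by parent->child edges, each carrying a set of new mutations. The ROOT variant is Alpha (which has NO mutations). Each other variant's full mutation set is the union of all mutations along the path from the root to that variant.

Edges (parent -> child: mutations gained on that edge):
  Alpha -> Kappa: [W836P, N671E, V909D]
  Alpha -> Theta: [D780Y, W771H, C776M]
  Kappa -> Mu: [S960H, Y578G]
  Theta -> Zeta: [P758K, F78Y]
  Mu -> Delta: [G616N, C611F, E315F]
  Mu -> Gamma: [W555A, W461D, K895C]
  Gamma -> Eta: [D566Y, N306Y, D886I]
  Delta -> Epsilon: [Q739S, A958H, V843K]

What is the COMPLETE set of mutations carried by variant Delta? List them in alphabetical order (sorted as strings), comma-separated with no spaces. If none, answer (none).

At Alpha: gained [] -> total []
At Kappa: gained ['W836P', 'N671E', 'V909D'] -> total ['N671E', 'V909D', 'W836P']
At Mu: gained ['S960H', 'Y578G'] -> total ['N671E', 'S960H', 'V909D', 'W836P', 'Y578G']
At Delta: gained ['G616N', 'C611F', 'E315F'] -> total ['C611F', 'E315F', 'G616N', 'N671E', 'S960H', 'V909D', 'W836P', 'Y578G']

Answer: C611F,E315F,G616N,N671E,S960H,V909D,W836P,Y578G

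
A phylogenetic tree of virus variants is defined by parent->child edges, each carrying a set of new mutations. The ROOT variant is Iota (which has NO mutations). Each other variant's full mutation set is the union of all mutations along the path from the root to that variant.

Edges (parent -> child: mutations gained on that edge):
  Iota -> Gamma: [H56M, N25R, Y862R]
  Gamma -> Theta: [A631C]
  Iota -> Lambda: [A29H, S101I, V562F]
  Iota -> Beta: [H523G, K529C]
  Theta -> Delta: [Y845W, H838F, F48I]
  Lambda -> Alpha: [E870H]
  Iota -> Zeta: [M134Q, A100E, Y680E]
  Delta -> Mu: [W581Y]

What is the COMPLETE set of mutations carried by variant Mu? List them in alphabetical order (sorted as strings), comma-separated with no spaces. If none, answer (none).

Answer: A631C,F48I,H56M,H838F,N25R,W581Y,Y845W,Y862R

Derivation:
At Iota: gained [] -> total []
At Gamma: gained ['H56M', 'N25R', 'Y862R'] -> total ['H56M', 'N25R', 'Y862R']
At Theta: gained ['A631C'] -> total ['A631C', 'H56M', 'N25R', 'Y862R']
At Delta: gained ['Y845W', 'H838F', 'F48I'] -> total ['A631C', 'F48I', 'H56M', 'H838F', 'N25R', 'Y845W', 'Y862R']
At Mu: gained ['W581Y'] -> total ['A631C', 'F48I', 'H56M', 'H838F', 'N25R', 'W581Y', 'Y845W', 'Y862R']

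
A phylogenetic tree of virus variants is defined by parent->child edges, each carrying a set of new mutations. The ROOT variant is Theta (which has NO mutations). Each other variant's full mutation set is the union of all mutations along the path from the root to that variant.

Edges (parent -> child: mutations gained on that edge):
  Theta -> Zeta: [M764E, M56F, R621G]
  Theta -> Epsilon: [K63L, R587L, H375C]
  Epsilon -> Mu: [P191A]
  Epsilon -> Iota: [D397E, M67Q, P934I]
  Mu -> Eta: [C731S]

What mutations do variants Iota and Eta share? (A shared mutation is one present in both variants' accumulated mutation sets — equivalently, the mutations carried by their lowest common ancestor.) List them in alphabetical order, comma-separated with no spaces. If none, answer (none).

Answer: H375C,K63L,R587L

Derivation:
Accumulating mutations along path to Iota:
  At Theta: gained [] -> total []
  At Epsilon: gained ['K63L', 'R587L', 'H375C'] -> total ['H375C', 'K63L', 'R587L']
  At Iota: gained ['D397E', 'M67Q', 'P934I'] -> total ['D397E', 'H375C', 'K63L', 'M67Q', 'P934I', 'R587L']
Mutations(Iota) = ['D397E', 'H375C', 'K63L', 'M67Q', 'P934I', 'R587L']
Accumulating mutations along path to Eta:
  At Theta: gained [] -> total []
  At Epsilon: gained ['K63L', 'R587L', 'H375C'] -> total ['H375C', 'K63L', 'R587L']
  At Mu: gained ['P191A'] -> total ['H375C', 'K63L', 'P191A', 'R587L']
  At Eta: gained ['C731S'] -> total ['C731S', 'H375C', 'K63L', 'P191A', 'R587L']
Mutations(Eta) = ['C731S', 'H375C', 'K63L', 'P191A', 'R587L']
Intersection: ['D397E', 'H375C', 'K63L', 'M67Q', 'P934I', 'R587L'] ∩ ['C731S', 'H375C', 'K63L', 'P191A', 'R587L'] = ['H375C', 'K63L', 'R587L']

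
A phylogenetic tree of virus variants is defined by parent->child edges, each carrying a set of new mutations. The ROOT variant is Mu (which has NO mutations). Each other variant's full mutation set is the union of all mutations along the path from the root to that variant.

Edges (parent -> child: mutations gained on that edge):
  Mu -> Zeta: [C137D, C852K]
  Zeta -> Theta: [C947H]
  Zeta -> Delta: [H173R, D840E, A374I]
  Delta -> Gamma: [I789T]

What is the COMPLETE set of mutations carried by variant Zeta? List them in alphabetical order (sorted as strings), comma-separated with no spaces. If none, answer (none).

At Mu: gained [] -> total []
At Zeta: gained ['C137D', 'C852K'] -> total ['C137D', 'C852K']

Answer: C137D,C852K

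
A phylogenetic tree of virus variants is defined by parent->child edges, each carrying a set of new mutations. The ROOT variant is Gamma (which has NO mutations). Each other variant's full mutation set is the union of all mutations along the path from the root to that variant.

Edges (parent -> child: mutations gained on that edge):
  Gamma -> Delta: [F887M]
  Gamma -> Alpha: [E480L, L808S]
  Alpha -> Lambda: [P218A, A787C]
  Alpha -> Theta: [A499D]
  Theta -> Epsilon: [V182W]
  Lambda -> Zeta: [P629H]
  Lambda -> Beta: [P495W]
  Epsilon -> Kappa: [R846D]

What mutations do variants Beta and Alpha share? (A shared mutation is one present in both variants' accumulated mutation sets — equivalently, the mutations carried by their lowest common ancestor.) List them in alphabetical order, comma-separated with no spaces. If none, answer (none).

Answer: E480L,L808S

Derivation:
Accumulating mutations along path to Beta:
  At Gamma: gained [] -> total []
  At Alpha: gained ['E480L', 'L808S'] -> total ['E480L', 'L808S']
  At Lambda: gained ['P218A', 'A787C'] -> total ['A787C', 'E480L', 'L808S', 'P218A']
  At Beta: gained ['P495W'] -> total ['A787C', 'E480L', 'L808S', 'P218A', 'P495W']
Mutations(Beta) = ['A787C', 'E480L', 'L808S', 'P218A', 'P495W']
Accumulating mutations along path to Alpha:
  At Gamma: gained [] -> total []
  At Alpha: gained ['E480L', 'L808S'] -> total ['E480L', 'L808S']
Mutations(Alpha) = ['E480L', 'L808S']
Intersection: ['A787C', 'E480L', 'L808S', 'P218A', 'P495W'] ∩ ['E480L', 'L808S'] = ['E480L', 'L808S']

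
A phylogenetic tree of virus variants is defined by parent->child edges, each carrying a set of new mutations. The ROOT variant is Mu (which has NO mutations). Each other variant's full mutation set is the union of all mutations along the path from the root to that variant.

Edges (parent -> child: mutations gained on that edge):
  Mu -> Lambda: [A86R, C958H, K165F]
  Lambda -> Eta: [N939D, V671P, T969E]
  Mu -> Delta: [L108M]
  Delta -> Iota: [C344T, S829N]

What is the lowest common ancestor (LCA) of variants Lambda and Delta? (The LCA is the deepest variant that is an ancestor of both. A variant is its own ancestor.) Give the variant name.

Path from root to Lambda: Mu -> Lambda
  ancestors of Lambda: {Mu, Lambda}
Path from root to Delta: Mu -> Delta
  ancestors of Delta: {Mu, Delta}
Common ancestors: {Mu}
Walk up from Delta: Delta (not in ancestors of Lambda), Mu (in ancestors of Lambda)
Deepest common ancestor (LCA) = Mu

Answer: Mu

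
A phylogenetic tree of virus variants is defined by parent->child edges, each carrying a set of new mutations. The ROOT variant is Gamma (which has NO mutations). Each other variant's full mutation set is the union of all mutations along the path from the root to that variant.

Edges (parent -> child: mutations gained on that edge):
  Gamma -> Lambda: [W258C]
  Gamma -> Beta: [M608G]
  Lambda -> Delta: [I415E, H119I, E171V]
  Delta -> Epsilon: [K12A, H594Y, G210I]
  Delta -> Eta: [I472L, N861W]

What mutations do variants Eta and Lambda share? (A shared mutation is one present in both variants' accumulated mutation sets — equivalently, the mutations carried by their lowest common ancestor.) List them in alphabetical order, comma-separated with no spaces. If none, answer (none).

Answer: W258C

Derivation:
Accumulating mutations along path to Eta:
  At Gamma: gained [] -> total []
  At Lambda: gained ['W258C'] -> total ['W258C']
  At Delta: gained ['I415E', 'H119I', 'E171V'] -> total ['E171V', 'H119I', 'I415E', 'W258C']
  At Eta: gained ['I472L', 'N861W'] -> total ['E171V', 'H119I', 'I415E', 'I472L', 'N861W', 'W258C']
Mutations(Eta) = ['E171V', 'H119I', 'I415E', 'I472L', 'N861W', 'W258C']
Accumulating mutations along path to Lambda:
  At Gamma: gained [] -> total []
  At Lambda: gained ['W258C'] -> total ['W258C']
Mutations(Lambda) = ['W258C']
Intersection: ['E171V', 'H119I', 'I415E', 'I472L', 'N861W', 'W258C'] ∩ ['W258C'] = ['W258C']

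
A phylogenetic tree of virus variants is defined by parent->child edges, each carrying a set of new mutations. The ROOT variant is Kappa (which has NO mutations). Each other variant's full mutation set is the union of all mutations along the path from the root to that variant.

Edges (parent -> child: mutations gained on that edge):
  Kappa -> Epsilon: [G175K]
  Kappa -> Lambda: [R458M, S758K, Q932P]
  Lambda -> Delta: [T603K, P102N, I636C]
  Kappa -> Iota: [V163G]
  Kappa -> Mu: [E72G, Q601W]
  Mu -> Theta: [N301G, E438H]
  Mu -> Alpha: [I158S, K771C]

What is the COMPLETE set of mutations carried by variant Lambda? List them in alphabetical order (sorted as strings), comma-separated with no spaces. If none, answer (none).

At Kappa: gained [] -> total []
At Lambda: gained ['R458M', 'S758K', 'Q932P'] -> total ['Q932P', 'R458M', 'S758K']

Answer: Q932P,R458M,S758K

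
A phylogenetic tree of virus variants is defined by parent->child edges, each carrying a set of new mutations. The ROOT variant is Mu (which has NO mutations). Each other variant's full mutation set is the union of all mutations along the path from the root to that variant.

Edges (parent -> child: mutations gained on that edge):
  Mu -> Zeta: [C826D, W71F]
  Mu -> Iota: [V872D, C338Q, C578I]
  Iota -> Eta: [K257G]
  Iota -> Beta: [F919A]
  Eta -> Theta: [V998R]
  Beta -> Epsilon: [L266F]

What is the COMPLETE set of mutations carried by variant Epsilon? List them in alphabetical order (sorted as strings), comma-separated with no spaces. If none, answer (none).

Answer: C338Q,C578I,F919A,L266F,V872D

Derivation:
At Mu: gained [] -> total []
At Iota: gained ['V872D', 'C338Q', 'C578I'] -> total ['C338Q', 'C578I', 'V872D']
At Beta: gained ['F919A'] -> total ['C338Q', 'C578I', 'F919A', 'V872D']
At Epsilon: gained ['L266F'] -> total ['C338Q', 'C578I', 'F919A', 'L266F', 'V872D']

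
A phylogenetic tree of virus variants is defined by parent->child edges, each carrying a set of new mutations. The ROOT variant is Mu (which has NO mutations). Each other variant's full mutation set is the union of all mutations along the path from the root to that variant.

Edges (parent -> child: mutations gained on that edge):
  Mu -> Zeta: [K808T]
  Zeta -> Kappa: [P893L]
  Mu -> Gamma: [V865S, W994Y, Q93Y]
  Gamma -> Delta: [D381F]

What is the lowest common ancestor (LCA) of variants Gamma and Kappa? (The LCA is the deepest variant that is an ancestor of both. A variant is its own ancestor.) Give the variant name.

Answer: Mu

Derivation:
Path from root to Gamma: Mu -> Gamma
  ancestors of Gamma: {Mu, Gamma}
Path from root to Kappa: Mu -> Zeta -> Kappa
  ancestors of Kappa: {Mu, Zeta, Kappa}
Common ancestors: {Mu}
Walk up from Kappa: Kappa (not in ancestors of Gamma), Zeta (not in ancestors of Gamma), Mu (in ancestors of Gamma)
Deepest common ancestor (LCA) = Mu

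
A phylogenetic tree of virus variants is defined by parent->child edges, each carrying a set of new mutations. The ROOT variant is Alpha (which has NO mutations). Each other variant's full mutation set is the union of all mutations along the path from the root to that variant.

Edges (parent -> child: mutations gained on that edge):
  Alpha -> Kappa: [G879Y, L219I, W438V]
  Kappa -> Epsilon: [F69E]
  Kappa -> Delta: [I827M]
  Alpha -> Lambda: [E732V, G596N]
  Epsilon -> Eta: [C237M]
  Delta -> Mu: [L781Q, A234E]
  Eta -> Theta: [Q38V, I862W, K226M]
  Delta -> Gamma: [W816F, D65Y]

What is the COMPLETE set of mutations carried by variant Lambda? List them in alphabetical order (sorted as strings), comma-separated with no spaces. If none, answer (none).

At Alpha: gained [] -> total []
At Lambda: gained ['E732V', 'G596N'] -> total ['E732V', 'G596N']

Answer: E732V,G596N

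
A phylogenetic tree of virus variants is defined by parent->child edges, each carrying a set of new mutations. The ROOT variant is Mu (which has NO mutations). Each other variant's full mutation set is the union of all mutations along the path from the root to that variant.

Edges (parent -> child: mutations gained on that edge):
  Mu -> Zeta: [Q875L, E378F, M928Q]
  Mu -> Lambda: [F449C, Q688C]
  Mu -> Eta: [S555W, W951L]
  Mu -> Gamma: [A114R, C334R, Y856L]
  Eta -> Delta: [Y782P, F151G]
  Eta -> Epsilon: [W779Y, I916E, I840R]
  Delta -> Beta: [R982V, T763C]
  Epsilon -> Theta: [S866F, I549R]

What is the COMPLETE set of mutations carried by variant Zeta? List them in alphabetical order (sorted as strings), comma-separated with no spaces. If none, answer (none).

At Mu: gained [] -> total []
At Zeta: gained ['Q875L', 'E378F', 'M928Q'] -> total ['E378F', 'M928Q', 'Q875L']

Answer: E378F,M928Q,Q875L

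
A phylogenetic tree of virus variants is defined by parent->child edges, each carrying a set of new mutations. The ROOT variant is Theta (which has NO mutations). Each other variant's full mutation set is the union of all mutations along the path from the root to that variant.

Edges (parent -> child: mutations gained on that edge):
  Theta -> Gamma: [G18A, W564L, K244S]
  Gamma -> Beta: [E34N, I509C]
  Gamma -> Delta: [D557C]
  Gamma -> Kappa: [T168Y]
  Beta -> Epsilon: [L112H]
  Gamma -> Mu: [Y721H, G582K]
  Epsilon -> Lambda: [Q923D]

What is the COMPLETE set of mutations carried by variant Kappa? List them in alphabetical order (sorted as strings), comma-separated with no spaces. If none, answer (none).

At Theta: gained [] -> total []
At Gamma: gained ['G18A', 'W564L', 'K244S'] -> total ['G18A', 'K244S', 'W564L']
At Kappa: gained ['T168Y'] -> total ['G18A', 'K244S', 'T168Y', 'W564L']

Answer: G18A,K244S,T168Y,W564L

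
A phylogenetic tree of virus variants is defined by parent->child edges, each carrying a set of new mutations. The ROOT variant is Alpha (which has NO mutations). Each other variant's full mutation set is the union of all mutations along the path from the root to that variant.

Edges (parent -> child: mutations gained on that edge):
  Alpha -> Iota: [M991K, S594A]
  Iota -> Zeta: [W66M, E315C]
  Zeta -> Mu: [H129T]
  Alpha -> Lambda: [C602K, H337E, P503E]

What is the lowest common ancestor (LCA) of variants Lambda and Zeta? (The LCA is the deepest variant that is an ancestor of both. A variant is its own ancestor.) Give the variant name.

Answer: Alpha

Derivation:
Path from root to Lambda: Alpha -> Lambda
  ancestors of Lambda: {Alpha, Lambda}
Path from root to Zeta: Alpha -> Iota -> Zeta
  ancestors of Zeta: {Alpha, Iota, Zeta}
Common ancestors: {Alpha}
Walk up from Zeta: Zeta (not in ancestors of Lambda), Iota (not in ancestors of Lambda), Alpha (in ancestors of Lambda)
Deepest common ancestor (LCA) = Alpha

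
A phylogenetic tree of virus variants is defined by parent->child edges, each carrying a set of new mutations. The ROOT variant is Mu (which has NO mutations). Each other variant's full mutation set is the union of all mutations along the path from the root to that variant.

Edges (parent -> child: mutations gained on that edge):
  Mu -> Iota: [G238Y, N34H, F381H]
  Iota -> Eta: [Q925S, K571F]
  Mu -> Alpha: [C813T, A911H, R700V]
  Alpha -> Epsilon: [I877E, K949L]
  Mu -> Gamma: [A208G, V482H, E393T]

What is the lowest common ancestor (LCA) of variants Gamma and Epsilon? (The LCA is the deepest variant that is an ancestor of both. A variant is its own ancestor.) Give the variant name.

Path from root to Gamma: Mu -> Gamma
  ancestors of Gamma: {Mu, Gamma}
Path from root to Epsilon: Mu -> Alpha -> Epsilon
  ancestors of Epsilon: {Mu, Alpha, Epsilon}
Common ancestors: {Mu}
Walk up from Epsilon: Epsilon (not in ancestors of Gamma), Alpha (not in ancestors of Gamma), Mu (in ancestors of Gamma)
Deepest common ancestor (LCA) = Mu

Answer: Mu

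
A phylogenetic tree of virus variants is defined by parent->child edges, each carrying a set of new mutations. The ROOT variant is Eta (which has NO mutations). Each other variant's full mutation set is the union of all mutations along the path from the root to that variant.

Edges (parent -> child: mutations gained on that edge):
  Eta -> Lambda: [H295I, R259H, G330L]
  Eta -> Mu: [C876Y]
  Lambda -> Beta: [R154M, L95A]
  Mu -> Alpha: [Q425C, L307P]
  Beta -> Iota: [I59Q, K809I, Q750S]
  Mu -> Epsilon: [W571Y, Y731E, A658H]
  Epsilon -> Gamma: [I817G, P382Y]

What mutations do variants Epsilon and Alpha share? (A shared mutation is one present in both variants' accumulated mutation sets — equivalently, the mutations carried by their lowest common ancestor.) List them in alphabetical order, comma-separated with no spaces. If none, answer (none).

Accumulating mutations along path to Epsilon:
  At Eta: gained [] -> total []
  At Mu: gained ['C876Y'] -> total ['C876Y']
  At Epsilon: gained ['W571Y', 'Y731E', 'A658H'] -> total ['A658H', 'C876Y', 'W571Y', 'Y731E']
Mutations(Epsilon) = ['A658H', 'C876Y', 'W571Y', 'Y731E']
Accumulating mutations along path to Alpha:
  At Eta: gained [] -> total []
  At Mu: gained ['C876Y'] -> total ['C876Y']
  At Alpha: gained ['Q425C', 'L307P'] -> total ['C876Y', 'L307P', 'Q425C']
Mutations(Alpha) = ['C876Y', 'L307P', 'Q425C']
Intersection: ['A658H', 'C876Y', 'W571Y', 'Y731E'] ∩ ['C876Y', 'L307P', 'Q425C'] = ['C876Y']

Answer: C876Y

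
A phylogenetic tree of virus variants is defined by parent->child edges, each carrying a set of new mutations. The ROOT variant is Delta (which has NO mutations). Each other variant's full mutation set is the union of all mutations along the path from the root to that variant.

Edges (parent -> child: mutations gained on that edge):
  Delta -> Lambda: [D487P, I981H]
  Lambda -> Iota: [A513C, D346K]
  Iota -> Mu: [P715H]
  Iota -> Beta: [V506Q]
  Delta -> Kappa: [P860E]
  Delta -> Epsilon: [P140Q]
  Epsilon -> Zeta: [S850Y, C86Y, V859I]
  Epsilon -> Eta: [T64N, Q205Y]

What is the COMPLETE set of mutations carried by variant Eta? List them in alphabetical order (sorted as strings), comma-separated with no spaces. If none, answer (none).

At Delta: gained [] -> total []
At Epsilon: gained ['P140Q'] -> total ['P140Q']
At Eta: gained ['T64N', 'Q205Y'] -> total ['P140Q', 'Q205Y', 'T64N']

Answer: P140Q,Q205Y,T64N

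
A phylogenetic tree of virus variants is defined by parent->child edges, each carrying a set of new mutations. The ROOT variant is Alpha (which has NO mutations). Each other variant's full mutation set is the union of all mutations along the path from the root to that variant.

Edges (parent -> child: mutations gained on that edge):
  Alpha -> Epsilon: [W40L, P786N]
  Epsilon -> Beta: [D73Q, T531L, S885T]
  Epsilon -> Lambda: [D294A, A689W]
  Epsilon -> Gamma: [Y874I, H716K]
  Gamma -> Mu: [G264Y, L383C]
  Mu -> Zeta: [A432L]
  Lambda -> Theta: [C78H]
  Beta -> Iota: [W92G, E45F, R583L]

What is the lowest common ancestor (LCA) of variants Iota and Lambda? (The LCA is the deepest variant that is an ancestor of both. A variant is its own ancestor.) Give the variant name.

Path from root to Iota: Alpha -> Epsilon -> Beta -> Iota
  ancestors of Iota: {Alpha, Epsilon, Beta, Iota}
Path from root to Lambda: Alpha -> Epsilon -> Lambda
  ancestors of Lambda: {Alpha, Epsilon, Lambda}
Common ancestors: {Alpha, Epsilon}
Walk up from Lambda: Lambda (not in ancestors of Iota), Epsilon (in ancestors of Iota), Alpha (in ancestors of Iota)
Deepest common ancestor (LCA) = Epsilon

Answer: Epsilon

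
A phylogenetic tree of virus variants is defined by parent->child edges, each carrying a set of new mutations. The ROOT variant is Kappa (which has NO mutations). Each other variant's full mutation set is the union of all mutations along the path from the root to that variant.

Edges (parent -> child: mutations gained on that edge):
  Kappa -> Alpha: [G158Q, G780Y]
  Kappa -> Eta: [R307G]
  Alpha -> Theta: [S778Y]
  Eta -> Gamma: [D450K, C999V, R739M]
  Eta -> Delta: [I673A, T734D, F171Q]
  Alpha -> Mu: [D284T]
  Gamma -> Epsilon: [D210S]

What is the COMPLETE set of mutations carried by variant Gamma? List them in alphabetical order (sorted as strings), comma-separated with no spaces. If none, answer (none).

At Kappa: gained [] -> total []
At Eta: gained ['R307G'] -> total ['R307G']
At Gamma: gained ['D450K', 'C999V', 'R739M'] -> total ['C999V', 'D450K', 'R307G', 'R739M']

Answer: C999V,D450K,R307G,R739M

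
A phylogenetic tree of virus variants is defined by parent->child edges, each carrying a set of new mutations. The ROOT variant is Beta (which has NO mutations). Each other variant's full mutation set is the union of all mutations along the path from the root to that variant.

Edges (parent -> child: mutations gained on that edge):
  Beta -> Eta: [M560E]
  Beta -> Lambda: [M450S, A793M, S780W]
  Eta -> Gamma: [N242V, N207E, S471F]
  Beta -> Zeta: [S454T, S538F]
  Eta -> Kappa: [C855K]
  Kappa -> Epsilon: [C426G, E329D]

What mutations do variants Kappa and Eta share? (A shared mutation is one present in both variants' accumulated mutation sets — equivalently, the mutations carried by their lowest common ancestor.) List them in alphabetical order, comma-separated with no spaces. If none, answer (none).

Answer: M560E

Derivation:
Accumulating mutations along path to Kappa:
  At Beta: gained [] -> total []
  At Eta: gained ['M560E'] -> total ['M560E']
  At Kappa: gained ['C855K'] -> total ['C855K', 'M560E']
Mutations(Kappa) = ['C855K', 'M560E']
Accumulating mutations along path to Eta:
  At Beta: gained [] -> total []
  At Eta: gained ['M560E'] -> total ['M560E']
Mutations(Eta) = ['M560E']
Intersection: ['C855K', 'M560E'] ∩ ['M560E'] = ['M560E']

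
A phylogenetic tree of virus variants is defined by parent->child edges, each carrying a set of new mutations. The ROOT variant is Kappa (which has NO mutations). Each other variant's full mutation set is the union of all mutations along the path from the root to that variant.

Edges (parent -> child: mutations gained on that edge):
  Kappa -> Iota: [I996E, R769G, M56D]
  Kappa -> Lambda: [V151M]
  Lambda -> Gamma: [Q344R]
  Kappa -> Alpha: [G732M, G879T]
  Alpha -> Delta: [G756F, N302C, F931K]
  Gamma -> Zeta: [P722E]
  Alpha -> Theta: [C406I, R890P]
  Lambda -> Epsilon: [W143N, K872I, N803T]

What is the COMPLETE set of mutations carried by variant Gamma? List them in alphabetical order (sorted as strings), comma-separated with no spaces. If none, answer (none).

At Kappa: gained [] -> total []
At Lambda: gained ['V151M'] -> total ['V151M']
At Gamma: gained ['Q344R'] -> total ['Q344R', 'V151M']

Answer: Q344R,V151M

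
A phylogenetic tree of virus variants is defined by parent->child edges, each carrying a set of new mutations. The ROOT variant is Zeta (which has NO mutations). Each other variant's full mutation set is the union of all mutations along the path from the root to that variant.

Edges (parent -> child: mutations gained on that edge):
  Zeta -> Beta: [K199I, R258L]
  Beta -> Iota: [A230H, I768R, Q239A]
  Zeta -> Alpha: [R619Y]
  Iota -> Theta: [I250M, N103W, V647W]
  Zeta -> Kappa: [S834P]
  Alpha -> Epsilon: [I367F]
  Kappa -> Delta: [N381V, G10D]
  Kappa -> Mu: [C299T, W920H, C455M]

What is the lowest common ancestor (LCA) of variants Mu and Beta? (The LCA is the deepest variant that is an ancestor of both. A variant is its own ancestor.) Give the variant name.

Path from root to Mu: Zeta -> Kappa -> Mu
  ancestors of Mu: {Zeta, Kappa, Mu}
Path from root to Beta: Zeta -> Beta
  ancestors of Beta: {Zeta, Beta}
Common ancestors: {Zeta}
Walk up from Beta: Beta (not in ancestors of Mu), Zeta (in ancestors of Mu)
Deepest common ancestor (LCA) = Zeta

Answer: Zeta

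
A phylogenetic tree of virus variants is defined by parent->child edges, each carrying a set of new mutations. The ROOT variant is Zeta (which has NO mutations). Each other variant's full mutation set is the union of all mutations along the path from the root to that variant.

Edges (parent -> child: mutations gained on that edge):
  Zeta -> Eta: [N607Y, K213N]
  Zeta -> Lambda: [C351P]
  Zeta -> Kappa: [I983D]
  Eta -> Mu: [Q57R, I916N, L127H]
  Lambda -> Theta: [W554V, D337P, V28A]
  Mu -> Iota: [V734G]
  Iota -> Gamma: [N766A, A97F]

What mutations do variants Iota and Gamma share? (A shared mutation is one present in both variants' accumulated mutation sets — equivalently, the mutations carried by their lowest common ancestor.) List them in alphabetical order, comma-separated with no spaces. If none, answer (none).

Answer: I916N,K213N,L127H,N607Y,Q57R,V734G

Derivation:
Accumulating mutations along path to Iota:
  At Zeta: gained [] -> total []
  At Eta: gained ['N607Y', 'K213N'] -> total ['K213N', 'N607Y']
  At Mu: gained ['Q57R', 'I916N', 'L127H'] -> total ['I916N', 'K213N', 'L127H', 'N607Y', 'Q57R']
  At Iota: gained ['V734G'] -> total ['I916N', 'K213N', 'L127H', 'N607Y', 'Q57R', 'V734G']
Mutations(Iota) = ['I916N', 'K213N', 'L127H', 'N607Y', 'Q57R', 'V734G']
Accumulating mutations along path to Gamma:
  At Zeta: gained [] -> total []
  At Eta: gained ['N607Y', 'K213N'] -> total ['K213N', 'N607Y']
  At Mu: gained ['Q57R', 'I916N', 'L127H'] -> total ['I916N', 'K213N', 'L127H', 'N607Y', 'Q57R']
  At Iota: gained ['V734G'] -> total ['I916N', 'K213N', 'L127H', 'N607Y', 'Q57R', 'V734G']
  At Gamma: gained ['N766A', 'A97F'] -> total ['A97F', 'I916N', 'K213N', 'L127H', 'N607Y', 'N766A', 'Q57R', 'V734G']
Mutations(Gamma) = ['A97F', 'I916N', 'K213N', 'L127H', 'N607Y', 'N766A', 'Q57R', 'V734G']
Intersection: ['I916N', 'K213N', 'L127H', 'N607Y', 'Q57R', 'V734G'] ∩ ['A97F', 'I916N', 'K213N', 'L127H', 'N607Y', 'N766A', 'Q57R', 'V734G'] = ['I916N', 'K213N', 'L127H', 'N607Y', 'Q57R', 'V734G']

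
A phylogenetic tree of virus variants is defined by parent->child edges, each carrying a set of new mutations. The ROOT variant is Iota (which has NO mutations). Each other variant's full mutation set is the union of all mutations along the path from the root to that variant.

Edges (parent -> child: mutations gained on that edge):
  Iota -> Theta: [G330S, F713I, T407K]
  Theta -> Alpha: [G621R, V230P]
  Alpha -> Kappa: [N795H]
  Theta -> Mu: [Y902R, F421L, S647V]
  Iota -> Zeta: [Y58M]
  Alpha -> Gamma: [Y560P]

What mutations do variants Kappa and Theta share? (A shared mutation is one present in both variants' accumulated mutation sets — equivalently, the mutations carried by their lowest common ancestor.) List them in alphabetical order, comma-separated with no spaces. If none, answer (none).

Answer: F713I,G330S,T407K

Derivation:
Accumulating mutations along path to Kappa:
  At Iota: gained [] -> total []
  At Theta: gained ['G330S', 'F713I', 'T407K'] -> total ['F713I', 'G330S', 'T407K']
  At Alpha: gained ['G621R', 'V230P'] -> total ['F713I', 'G330S', 'G621R', 'T407K', 'V230P']
  At Kappa: gained ['N795H'] -> total ['F713I', 'G330S', 'G621R', 'N795H', 'T407K', 'V230P']
Mutations(Kappa) = ['F713I', 'G330S', 'G621R', 'N795H', 'T407K', 'V230P']
Accumulating mutations along path to Theta:
  At Iota: gained [] -> total []
  At Theta: gained ['G330S', 'F713I', 'T407K'] -> total ['F713I', 'G330S', 'T407K']
Mutations(Theta) = ['F713I', 'G330S', 'T407K']
Intersection: ['F713I', 'G330S', 'G621R', 'N795H', 'T407K', 'V230P'] ∩ ['F713I', 'G330S', 'T407K'] = ['F713I', 'G330S', 'T407K']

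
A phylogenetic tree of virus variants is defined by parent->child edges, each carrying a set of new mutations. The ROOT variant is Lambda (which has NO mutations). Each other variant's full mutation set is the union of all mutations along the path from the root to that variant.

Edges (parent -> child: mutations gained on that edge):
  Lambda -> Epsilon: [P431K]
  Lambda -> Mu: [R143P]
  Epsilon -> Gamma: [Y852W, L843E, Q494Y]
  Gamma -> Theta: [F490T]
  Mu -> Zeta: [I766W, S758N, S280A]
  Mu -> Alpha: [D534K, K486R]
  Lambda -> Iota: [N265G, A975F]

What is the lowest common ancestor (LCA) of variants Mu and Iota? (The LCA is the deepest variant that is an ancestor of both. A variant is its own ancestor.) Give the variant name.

Answer: Lambda

Derivation:
Path from root to Mu: Lambda -> Mu
  ancestors of Mu: {Lambda, Mu}
Path from root to Iota: Lambda -> Iota
  ancestors of Iota: {Lambda, Iota}
Common ancestors: {Lambda}
Walk up from Iota: Iota (not in ancestors of Mu), Lambda (in ancestors of Mu)
Deepest common ancestor (LCA) = Lambda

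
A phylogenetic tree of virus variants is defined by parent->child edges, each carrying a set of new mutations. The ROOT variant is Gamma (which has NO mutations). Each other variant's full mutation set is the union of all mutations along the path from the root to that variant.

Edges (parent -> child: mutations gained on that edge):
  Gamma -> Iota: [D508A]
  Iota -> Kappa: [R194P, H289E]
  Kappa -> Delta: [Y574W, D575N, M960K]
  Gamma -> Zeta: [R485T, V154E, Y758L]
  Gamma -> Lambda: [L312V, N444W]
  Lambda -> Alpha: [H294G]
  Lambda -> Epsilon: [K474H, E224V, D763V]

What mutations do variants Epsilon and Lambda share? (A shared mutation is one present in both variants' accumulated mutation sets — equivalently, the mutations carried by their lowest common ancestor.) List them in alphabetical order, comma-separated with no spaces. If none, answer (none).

Answer: L312V,N444W

Derivation:
Accumulating mutations along path to Epsilon:
  At Gamma: gained [] -> total []
  At Lambda: gained ['L312V', 'N444W'] -> total ['L312V', 'N444W']
  At Epsilon: gained ['K474H', 'E224V', 'D763V'] -> total ['D763V', 'E224V', 'K474H', 'L312V', 'N444W']
Mutations(Epsilon) = ['D763V', 'E224V', 'K474H', 'L312V', 'N444W']
Accumulating mutations along path to Lambda:
  At Gamma: gained [] -> total []
  At Lambda: gained ['L312V', 'N444W'] -> total ['L312V', 'N444W']
Mutations(Lambda) = ['L312V', 'N444W']
Intersection: ['D763V', 'E224V', 'K474H', 'L312V', 'N444W'] ∩ ['L312V', 'N444W'] = ['L312V', 'N444W']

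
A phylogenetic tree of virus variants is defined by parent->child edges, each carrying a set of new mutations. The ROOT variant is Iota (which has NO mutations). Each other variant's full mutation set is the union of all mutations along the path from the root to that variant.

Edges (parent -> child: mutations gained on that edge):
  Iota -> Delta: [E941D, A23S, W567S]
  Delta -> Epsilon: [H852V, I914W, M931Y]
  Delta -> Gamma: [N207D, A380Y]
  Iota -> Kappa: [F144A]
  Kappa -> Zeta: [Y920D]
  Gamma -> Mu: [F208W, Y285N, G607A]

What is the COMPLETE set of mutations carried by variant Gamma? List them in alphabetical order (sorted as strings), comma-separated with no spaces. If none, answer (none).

At Iota: gained [] -> total []
At Delta: gained ['E941D', 'A23S', 'W567S'] -> total ['A23S', 'E941D', 'W567S']
At Gamma: gained ['N207D', 'A380Y'] -> total ['A23S', 'A380Y', 'E941D', 'N207D', 'W567S']

Answer: A23S,A380Y,E941D,N207D,W567S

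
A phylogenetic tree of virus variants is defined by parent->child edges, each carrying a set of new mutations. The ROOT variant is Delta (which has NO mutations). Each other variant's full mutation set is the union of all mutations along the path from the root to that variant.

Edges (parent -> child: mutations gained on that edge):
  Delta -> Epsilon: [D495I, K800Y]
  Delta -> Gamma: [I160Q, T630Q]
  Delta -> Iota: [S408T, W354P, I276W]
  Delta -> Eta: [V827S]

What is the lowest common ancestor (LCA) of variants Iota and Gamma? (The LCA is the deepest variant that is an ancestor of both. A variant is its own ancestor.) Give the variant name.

Answer: Delta

Derivation:
Path from root to Iota: Delta -> Iota
  ancestors of Iota: {Delta, Iota}
Path from root to Gamma: Delta -> Gamma
  ancestors of Gamma: {Delta, Gamma}
Common ancestors: {Delta}
Walk up from Gamma: Gamma (not in ancestors of Iota), Delta (in ancestors of Iota)
Deepest common ancestor (LCA) = Delta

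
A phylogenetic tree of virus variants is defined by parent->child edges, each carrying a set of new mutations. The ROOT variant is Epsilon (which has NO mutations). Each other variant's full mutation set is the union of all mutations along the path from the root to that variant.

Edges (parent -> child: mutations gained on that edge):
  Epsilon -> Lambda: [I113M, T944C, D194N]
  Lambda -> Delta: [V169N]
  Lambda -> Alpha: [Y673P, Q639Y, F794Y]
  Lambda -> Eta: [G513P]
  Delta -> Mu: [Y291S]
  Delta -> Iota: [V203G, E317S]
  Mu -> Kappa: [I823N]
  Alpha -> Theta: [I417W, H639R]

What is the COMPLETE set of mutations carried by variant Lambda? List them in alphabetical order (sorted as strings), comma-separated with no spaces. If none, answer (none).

Answer: D194N,I113M,T944C

Derivation:
At Epsilon: gained [] -> total []
At Lambda: gained ['I113M', 'T944C', 'D194N'] -> total ['D194N', 'I113M', 'T944C']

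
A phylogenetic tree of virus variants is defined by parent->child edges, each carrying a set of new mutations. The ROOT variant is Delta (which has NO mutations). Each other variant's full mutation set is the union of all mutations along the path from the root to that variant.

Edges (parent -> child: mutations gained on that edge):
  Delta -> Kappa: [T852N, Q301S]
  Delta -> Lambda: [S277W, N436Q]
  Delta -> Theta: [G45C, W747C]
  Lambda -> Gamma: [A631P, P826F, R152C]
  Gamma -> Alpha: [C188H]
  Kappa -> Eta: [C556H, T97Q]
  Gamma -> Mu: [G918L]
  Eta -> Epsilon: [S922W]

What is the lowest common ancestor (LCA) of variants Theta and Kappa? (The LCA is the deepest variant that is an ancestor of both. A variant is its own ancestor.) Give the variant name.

Answer: Delta

Derivation:
Path from root to Theta: Delta -> Theta
  ancestors of Theta: {Delta, Theta}
Path from root to Kappa: Delta -> Kappa
  ancestors of Kappa: {Delta, Kappa}
Common ancestors: {Delta}
Walk up from Kappa: Kappa (not in ancestors of Theta), Delta (in ancestors of Theta)
Deepest common ancestor (LCA) = Delta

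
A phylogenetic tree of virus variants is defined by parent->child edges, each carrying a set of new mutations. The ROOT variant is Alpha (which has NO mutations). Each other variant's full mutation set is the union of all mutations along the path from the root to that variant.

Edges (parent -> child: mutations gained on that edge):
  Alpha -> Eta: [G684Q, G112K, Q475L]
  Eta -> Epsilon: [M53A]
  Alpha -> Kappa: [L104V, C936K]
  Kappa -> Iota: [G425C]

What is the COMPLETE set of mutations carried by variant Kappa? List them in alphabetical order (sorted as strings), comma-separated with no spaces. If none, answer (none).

Answer: C936K,L104V

Derivation:
At Alpha: gained [] -> total []
At Kappa: gained ['L104V', 'C936K'] -> total ['C936K', 'L104V']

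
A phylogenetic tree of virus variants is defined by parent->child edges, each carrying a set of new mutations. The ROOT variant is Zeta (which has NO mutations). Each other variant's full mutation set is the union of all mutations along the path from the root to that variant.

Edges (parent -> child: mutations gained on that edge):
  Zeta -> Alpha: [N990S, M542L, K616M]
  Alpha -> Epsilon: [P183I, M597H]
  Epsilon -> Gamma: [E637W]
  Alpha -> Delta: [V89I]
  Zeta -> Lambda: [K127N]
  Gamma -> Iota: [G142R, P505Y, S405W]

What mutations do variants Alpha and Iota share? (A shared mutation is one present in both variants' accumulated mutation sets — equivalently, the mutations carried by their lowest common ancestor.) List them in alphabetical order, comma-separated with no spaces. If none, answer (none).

Answer: K616M,M542L,N990S

Derivation:
Accumulating mutations along path to Alpha:
  At Zeta: gained [] -> total []
  At Alpha: gained ['N990S', 'M542L', 'K616M'] -> total ['K616M', 'M542L', 'N990S']
Mutations(Alpha) = ['K616M', 'M542L', 'N990S']
Accumulating mutations along path to Iota:
  At Zeta: gained [] -> total []
  At Alpha: gained ['N990S', 'M542L', 'K616M'] -> total ['K616M', 'M542L', 'N990S']
  At Epsilon: gained ['P183I', 'M597H'] -> total ['K616M', 'M542L', 'M597H', 'N990S', 'P183I']
  At Gamma: gained ['E637W'] -> total ['E637W', 'K616M', 'M542L', 'M597H', 'N990S', 'P183I']
  At Iota: gained ['G142R', 'P505Y', 'S405W'] -> total ['E637W', 'G142R', 'K616M', 'M542L', 'M597H', 'N990S', 'P183I', 'P505Y', 'S405W']
Mutations(Iota) = ['E637W', 'G142R', 'K616M', 'M542L', 'M597H', 'N990S', 'P183I', 'P505Y', 'S405W']
Intersection: ['K616M', 'M542L', 'N990S'] ∩ ['E637W', 'G142R', 'K616M', 'M542L', 'M597H', 'N990S', 'P183I', 'P505Y', 'S405W'] = ['K616M', 'M542L', 'N990S']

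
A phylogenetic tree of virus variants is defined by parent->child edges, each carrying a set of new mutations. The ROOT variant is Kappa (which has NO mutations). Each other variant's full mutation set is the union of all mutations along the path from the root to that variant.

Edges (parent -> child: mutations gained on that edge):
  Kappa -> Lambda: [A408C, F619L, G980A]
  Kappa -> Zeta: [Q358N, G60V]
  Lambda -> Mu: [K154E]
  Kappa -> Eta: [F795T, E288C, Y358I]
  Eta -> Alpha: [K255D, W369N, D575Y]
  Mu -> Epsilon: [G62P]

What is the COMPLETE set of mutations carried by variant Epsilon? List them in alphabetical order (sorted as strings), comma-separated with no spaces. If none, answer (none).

At Kappa: gained [] -> total []
At Lambda: gained ['A408C', 'F619L', 'G980A'] -> total ['A408C', 'F619L', 'G980A']
At Mu: gained ['K154E'] -> total ['A408C', 'F619L', 'G980A', 'K154E']
At Epsilon: gained ['G62P'] -> total ['A408C', 'F619L', 'G62P', 'G980A', 'K154E']

Answer: A408C,F619L,G62P,G980A,K154E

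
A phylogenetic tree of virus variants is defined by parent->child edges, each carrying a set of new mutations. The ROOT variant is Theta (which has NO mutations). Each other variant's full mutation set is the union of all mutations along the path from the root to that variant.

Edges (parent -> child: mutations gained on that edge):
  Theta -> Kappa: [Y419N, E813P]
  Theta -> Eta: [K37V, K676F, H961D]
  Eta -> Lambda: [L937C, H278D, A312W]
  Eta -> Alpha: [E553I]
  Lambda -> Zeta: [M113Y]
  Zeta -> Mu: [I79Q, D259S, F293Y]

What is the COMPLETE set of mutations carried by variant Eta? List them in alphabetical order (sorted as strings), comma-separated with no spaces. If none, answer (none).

At Theta: gained [] -> total []
At Eta: gained ['K37V', 'K676F', 'H961D'] -> total ['H961D', 'K37V', 'K676F']

Answer: H961D,K37V,K676F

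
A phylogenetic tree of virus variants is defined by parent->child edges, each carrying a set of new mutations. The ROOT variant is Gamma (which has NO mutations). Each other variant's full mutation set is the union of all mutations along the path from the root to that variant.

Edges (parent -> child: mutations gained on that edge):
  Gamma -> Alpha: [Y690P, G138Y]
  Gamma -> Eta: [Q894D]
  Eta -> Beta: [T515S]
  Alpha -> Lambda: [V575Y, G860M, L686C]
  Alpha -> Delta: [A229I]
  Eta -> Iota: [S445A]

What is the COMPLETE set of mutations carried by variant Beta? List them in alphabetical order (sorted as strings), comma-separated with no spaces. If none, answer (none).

At Gamma: gained [] -> total []
At Eta: gained ['Q894D'] -> total ['Q894D']
At Beta: gained ['T515S'] -> total ['Q894D', 'T515S']

Answer: Q894D,T515S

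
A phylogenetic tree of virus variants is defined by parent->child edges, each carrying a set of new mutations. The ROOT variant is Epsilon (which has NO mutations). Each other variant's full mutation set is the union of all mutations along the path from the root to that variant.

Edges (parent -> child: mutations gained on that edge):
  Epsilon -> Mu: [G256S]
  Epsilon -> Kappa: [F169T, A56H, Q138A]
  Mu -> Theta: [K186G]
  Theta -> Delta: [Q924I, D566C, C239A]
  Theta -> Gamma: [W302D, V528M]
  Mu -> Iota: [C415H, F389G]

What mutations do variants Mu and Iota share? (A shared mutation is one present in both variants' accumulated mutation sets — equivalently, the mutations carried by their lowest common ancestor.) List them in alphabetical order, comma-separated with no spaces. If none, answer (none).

Accumulating mutations along path to Mu:
  At Epsilon: gained [] -> total []
  At Mu: gained ['G256S'] -> total ['G256S']
Mutations(Mu) = ['G256S']
Accumulating mutations along path to Iota:
  At Epsilon: gained [] -> total []
  At Mu: gained ['G256S'] -> total ['G256S']
  At Iota: gained ['C415H', 'F389G'] -> total ['C415H', 'F389G', 'G256S']
Mutations(Iota) = ['C415H', 'F389G', 'G256S']
Intersection: ['G256S'] ∩ ['C415H', 'F389G', 'G256S'] = ['G256S']

Answer: G256S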